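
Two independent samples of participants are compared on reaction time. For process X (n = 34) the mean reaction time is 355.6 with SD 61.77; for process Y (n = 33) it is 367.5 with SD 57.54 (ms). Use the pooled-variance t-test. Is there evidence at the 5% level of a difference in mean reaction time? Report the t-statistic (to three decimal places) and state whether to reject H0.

t = -0.815; fail to reject H0

Let group 1 = process X, group 2 = process Y. H0: μ_1 = μ_2; H1: μ_1 ≠ μ_2 (two-sample pooled-variance t-test, two-sided).
s_p² = [(34−1)·61.77² + (33−1)·57.54²]/(34+33−2) = 3567.07
t = (355.6 − 367.5)/√[3567.07·(1/34 + 1/33)] = -0.815
df = n₁ + n₂ − 2 = 65
Two-sided p-value ≈ 0.418
Since p ≈ 0.418 > α = 0.05, fail to reject H0; the data do not provide sufficient evidence against H0.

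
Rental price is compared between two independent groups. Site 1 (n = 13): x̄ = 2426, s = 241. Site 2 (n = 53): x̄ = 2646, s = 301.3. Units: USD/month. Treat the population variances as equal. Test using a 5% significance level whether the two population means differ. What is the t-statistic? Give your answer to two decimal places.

-2.44

Let group 1 = site 1, group 2 = site 2. H0: μ_1 = μ_2; H1: μ_1 ≠ μ_2 (two-sample pooled-variance t-test, two-sided).
s_p² = [(13−1)·241² + (53−1)·301.3²]/(13+53−2) = 84650.3
t = (2426 − 2646)/√[84650.3·(1/13 + 1/53)] = -2.44
df = n₁ + n₂ − 2 = 64
Two-sided p-value ≈ 0.017
Since p ≈ 0.017 < α = 0.05, reject H0; the data support H1.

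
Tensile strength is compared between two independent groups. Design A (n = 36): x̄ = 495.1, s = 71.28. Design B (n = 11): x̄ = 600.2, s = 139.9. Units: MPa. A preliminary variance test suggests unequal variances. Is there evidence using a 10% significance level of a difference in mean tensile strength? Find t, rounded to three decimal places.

-2.398

Let group 1 = design A, group 2 = design B. H0: μ_1 = μ_2; H1: μ_1 ≠ μ_2 (Welch's two-sample t-test, two-sided).
t = (x̄_1 − x̄_2)/√(s_1²/n_1 + s_2²/n_2) = (495.1 − 600.2)/√(71.28²/36 + 139.9²/11) = -2.398
Welch–Satterthwaite df ≈ 11.63
Two-sided p-value ≈ 0.0342
Since p ≈ 0.0342 < α = 0.1, reject H0; the evidence is statistically significant.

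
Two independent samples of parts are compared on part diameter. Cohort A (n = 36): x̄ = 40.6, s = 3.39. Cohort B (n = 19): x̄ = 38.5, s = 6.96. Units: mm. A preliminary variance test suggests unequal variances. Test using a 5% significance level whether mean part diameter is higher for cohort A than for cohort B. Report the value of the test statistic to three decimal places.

1.240

Let group 1 = cohort A, group 2 = cohort B. H0: μ_1 = μ_2; H1: μ_1 > μ_2 (Welch's two-sample t-test, right-tailed).
t = (x̄_1 − x̄_2)/√(s_1²/n_1 + s_2²/n_2) = (40.6 − 38.5)/√(3.39²/36 + 6.96²/19) = 1.240
Welch–Satterthwaite df ≈ 22.61
p-value = P(T ≥ 1.240) ≈ 0.114
Since p ≈ 0.114 > α = 0.05, fail to reject H0; the evidence is not statistically significant.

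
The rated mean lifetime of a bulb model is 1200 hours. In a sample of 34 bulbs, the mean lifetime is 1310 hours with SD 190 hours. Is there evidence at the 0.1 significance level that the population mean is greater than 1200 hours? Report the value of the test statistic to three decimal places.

H0: μ = 1200; H1: μ > 1200 (one-sample t-test, right-tailed).
t = (x̄ − μ₀)/(s/√n) = (1310 − 1200)/(190/√34) = 3.376
df = n − 1 = 33
p-value = P(T ≥ 3.376) ≈ 0.001
Since p ≈ 0.001 < α = 0.1, reject H0; the data support H1.

3.376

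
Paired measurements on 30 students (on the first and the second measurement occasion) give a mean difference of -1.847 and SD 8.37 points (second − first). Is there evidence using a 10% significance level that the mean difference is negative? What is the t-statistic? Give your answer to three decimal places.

H0: μ_d = 0; H1: μ_d < 0 (paired t-test on the differences, left-tailed).
t = d̄/(s_d/√n) = -1.847/(8.37/√30) = -1.209
df = n − 1 = 29
p-value = P(T ≤ -1.209) ≈ 0.118
Since p ≈ 0.118 > α = 0.1, fail to reject H0; the evidence is not statistically significant.

-1.209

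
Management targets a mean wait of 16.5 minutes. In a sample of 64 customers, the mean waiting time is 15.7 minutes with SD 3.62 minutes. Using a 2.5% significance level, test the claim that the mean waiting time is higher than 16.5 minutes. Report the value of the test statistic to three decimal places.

H0: μ = 16.5; H1: μ > 16.5 (one-sample t-test, right-tailed).
t = (x̄ − μ₀)/(s/√n) = (15.7 − 16.5)/(3.62/√64) = -1.768
df = n − 1 = 63
p-value = P(T ≥ -1.768) ≈ 0.959
Since p ≈ 0.959 > α = 0.025, fail to reject H0; the evidence is not statistically significant.

-1.768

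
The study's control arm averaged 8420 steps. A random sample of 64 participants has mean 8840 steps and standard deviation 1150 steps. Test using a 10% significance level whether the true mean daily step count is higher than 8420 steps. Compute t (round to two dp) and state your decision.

t = 2.92; reject H0

H0: μ = 8420; H1: μ > 8420 (one-sample t-test, right-tailed).
t = (x̄ − μ₀)/(s/√n) = (8840 − 8420)/(1150/√64) = 2.92
df = n − 1 = 63
p-value = P(T ≥ 2.92) ≈ 0.002
Since p ≈ 0.002 < α = 0.1, reject H0; the data support H1.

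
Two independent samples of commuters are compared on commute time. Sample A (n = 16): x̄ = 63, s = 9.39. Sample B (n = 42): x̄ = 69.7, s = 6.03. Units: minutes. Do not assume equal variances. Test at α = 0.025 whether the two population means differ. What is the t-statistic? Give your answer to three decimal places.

-2.653

Let group 1 = sample A, group 2 = sample B. H0: μ_1 = μ_2; H1: μ_1 ≠ μ_2 (Welch's two-sample t-test, two-sided).
t = (x̄_1 − x̄_2)/√(s_1²/n_1 + s_2²/n_2) = (63 − 69.7)/√(9.39²/16 + 6.03²/42) = -2.653
Welch–Satterthwaite df ≈ 19.90
Two-sided p-value ≈ 0.0153
Since p ≈ 0.0153 < α = 0.025, reject H0; the data support H1.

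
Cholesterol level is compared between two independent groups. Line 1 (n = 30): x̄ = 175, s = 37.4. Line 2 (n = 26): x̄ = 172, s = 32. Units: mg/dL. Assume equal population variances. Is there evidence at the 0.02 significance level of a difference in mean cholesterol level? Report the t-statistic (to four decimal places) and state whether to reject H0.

t = 0.3199; fail to reject H0

Let group 1 = line 1, group 2 = line 2. H0: μ_1 = μ_2; H1: μ_1 ≠ μ_2 (two-sample pooled-variance t-test, two-sided).
s_p² = [(30−1)·37.4² + (26−1)·32²]/(30+26−2) = 1225.26
t = (175 − 172)/√[1225.26·(1/30 + 1/26)] = 0.3199
df = n₁ + n₂ − 2 = 54
Two-sided p-value ≈ 0.7503
Since p ≈ 0.7503 > α = 0.02, fail to reject H0; the data do not provide sufficient evidence against H0.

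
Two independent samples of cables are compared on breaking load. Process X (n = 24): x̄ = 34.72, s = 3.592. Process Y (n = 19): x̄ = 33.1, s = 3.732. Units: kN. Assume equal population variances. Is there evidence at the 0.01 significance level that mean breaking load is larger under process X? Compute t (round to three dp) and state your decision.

Let group 1 = process X, group 2 = process Y. H0: μ_1 = μ_2; H1: μ_1 > μ_2 (two-sample pooled-variance t-test, right-tailed).
s_p² = [(24−1)·3.592² + (19−1)·3.732²]/(24+19−2) = 13.3526
t = (34.72 − 33.1)/√[13.3526·(1/24 + 1/19)] = 1.444
df = n₁ + n₂ − 2 = 41
p-value = P(T ≥ 1.444) ≈ 0.078
Since p ≈ 0.078 > α = 0.01, fail to reject H0; the evidence is not statistically significant.

t = 1.444; fail to reject H0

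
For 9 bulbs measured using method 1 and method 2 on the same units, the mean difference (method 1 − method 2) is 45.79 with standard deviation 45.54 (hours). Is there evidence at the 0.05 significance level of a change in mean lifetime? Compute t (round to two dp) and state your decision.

H0: μ_d = 0; H1: μ_d ≠ 0 (paired t-test on the differences, two-sided).
t = d̄/(s_d/√n) = 45.79/(45.54/√9) = 3.02
df = n − 1 = 8
Two-sided p-value ≈ 0.017
Since p ≈ 0.017 < α = 0.05, reject H0; the evidence is statistically significant.

t = 3.02; reject H0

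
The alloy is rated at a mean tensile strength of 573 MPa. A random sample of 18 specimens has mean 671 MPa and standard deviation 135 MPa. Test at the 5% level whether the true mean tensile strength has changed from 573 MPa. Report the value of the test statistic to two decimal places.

H0: μ = 573; H1: μ ≠ 573 (one-sample t-test, two-sided).
t = (x̄ − μ₀)/(s/√n) = (671 − 573)/(135/√18) = 3.08
df = n − 1 = 17
Two-sided p-value ≈ 0.0068
Since p ≈ 0.0068 < α = 0.05, reject H0; the evidence is statistically significant.

3.08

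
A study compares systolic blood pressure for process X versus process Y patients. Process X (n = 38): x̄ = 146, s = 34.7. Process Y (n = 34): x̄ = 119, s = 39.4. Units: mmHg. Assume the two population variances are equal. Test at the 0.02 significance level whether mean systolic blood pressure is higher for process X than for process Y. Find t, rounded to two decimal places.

3.09

Let group 1 = process X, group 2 = process Y. H0: μ_1 = μ_2; H1: μ_1 > μ_2 (two-sample pooled-variance t-test, right-tailed).
s_p² = [(38−1)·34.7² + (34−1)·39.4²]/(38+34−2) = 1368.27
t = (146 − 119)/√[1368.27·(1/38 + 1/34)] = 3.09
df = n₁ + n₂ − 2 = 70
p-value = P(T ≥ 3.09) ≈ 0.001
Since p ≈ 0.001 < α = 0.02, reject H0; the data support H1.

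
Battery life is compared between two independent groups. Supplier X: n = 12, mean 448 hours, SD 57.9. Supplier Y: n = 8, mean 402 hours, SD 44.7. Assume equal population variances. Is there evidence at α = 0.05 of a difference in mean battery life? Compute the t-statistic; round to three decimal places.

1.896

Let group 1 = supplier X, group 2 = supplier Y. H0: μ_1 = μ_2; H1: μ_1 ≠ μ_2 (two-sample pooled-variance t-test, two-sided).
s_p² = [(12−1)·57.9² + (8−1)·44.7²]/(12+8−2) = 2825.73
t = (448 − 402)/√[2825.73·(1/12 + 1/8)] = 1.896
df = n₁ + n₂ − 2 = 18
Two-sided p-value ≈ 0.074
Since p ≈ 0.074 > α = 0.05, fail to reject H0; the evidence is not statistically significant.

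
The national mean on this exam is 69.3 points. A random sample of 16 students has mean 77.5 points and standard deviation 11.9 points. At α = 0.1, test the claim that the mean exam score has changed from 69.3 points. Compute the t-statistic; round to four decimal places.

H0: μ = 69.3; H1: μ ≠ 69.3 (one-sample t-test, two-sided).
t = (x̄ − μ₀)/(s/√n) = (77.5 − 69.3)/(11.9/√16) = 2.7563
df = n − 1 = 15
Two-sided p-value ≈ 0.015
Since p ≈ 0.015 < α = 0.1, reject H0; the data support H1.

2.7563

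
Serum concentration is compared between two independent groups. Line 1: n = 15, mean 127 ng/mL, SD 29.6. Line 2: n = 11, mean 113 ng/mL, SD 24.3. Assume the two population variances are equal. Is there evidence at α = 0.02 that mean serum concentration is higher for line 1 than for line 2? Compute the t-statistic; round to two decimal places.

Let group 1 = line 1, group 2 = line 2. H0: μ_1 = μ_2; H1: μ_1 > μ_2 (two-sample pooled-variance t-test, right-tailed).
s_p² = [(15−1)·29.6² + (11−1)·24.3²]/(15+11−2) = 757.131
t = (127 − 113)/√[757.131·(1/15 + 1/11)] = 1.28
df = n₁ + n₂ − 2 = 24
p-value = P(T ≥ 1.28) ≈ 0.106
Since p ≈ 0.106 > α = 0.02, fail to reject H0; the data do not provide sufficient evidence against H0.

1.28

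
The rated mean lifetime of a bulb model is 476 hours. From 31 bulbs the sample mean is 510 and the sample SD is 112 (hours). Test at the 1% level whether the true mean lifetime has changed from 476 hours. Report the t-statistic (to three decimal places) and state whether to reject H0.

H0: μ = 476; H1: μ ≠ 476 (one-sample t-test, two-sided).
t = (x̄ − μ₀)/(s/√n) = (510 − 476)/(112/√31) = 1.690
df = n − 1 = 30
Two-sided p-value ≈ 0.101
Since p ≈ 0.101 > α = 0.01, fail to reject H0; the evidence is not statistically significant.

t = 1.690; fail to reject H0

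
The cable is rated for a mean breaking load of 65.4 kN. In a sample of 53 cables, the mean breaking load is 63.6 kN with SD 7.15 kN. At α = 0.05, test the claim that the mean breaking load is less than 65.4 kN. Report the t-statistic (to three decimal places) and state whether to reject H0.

t = -1.833; reject H0

H0: μ = 65.4; H1: μ < 65.4 (one-sample t-test, left-tailed).
t = (x̄ − μ₀)/(s/√n) = (63.6 − 65.4)/(7.15/√53) = -1.833
df = n − 1 = 52
p-value = P(T ≤ -1.833) ≈ 0.036
Since p ≈ 0.036 < α = 0.05, reject H0; the evidence is statistically significant.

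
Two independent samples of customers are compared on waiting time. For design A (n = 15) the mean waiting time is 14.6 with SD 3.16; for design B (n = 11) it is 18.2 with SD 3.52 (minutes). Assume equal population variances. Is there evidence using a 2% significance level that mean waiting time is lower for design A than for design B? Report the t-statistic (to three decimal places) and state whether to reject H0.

t = -2.736; reject H0

Let group 1 = design A, group 2 = design B. H0: μ_1 = μ_2; H1: μ_1 < μ_2 (two-sample pooled-variance t-test, left-tailed).
s_p² = [(15−1)·3.16² + (11−1)·3.52²]/(15+11−2) = 10.9876
t = (14.6 − 18.2)/√[10.9876·(1/15 + 1/11)] = -2.736
df = n₁ + n₂ − 2 = 24
p-value = P(T ≤ -2.736) ≈ 0.006
Since p ≈ 0.006 < α = 0.02, reject H0; the data support H1.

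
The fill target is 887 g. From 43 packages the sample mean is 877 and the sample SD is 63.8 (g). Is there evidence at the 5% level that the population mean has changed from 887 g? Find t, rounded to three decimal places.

H0: μ = 887; H1: μ ≠ 887 (one-sample t-test, two-sided).
t = (x̄ − μ₀)/(s/√n) = (877 − 887)/(63.8/√43) = -1.028
df = n − 1 = 42
Two-sided p-value ≈ 0.3099
Since p ≈ 0.3099 > α = 0.05, fail to reject H0; the data do not provide sufficient evidence against H0.

-1.028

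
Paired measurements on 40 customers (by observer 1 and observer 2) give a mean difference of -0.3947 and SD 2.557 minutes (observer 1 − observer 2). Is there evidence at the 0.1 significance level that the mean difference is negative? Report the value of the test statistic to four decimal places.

H0: μ_d = 0; H1: μ_d < 0 (paired t-test on the differences, left-tailed).
t = d̄/(s_d/√n) = -0.3947/(2.557/√40) = -0.9763
df = n − 1 = 39
p-value = P(T ≤ -0.9763) ≈ 0.1675
Since p ≈ 0.1675 > α = 0.1, fail to reject H0; the data do not provide sufficient evidence against H0.

-0.9763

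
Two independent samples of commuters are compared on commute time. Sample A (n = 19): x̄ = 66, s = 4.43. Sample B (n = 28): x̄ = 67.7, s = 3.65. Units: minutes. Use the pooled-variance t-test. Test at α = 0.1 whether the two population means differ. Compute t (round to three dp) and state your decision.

Let group 1 = sample A, group 2 = sample B. H0: μ_1 = μ_2; H1: μ_1 ≠ μ_2 (two-sample pooled-variance t-test, two-sided).
s_p² = [(19−1)·4.43² + (28−1)·3.65²]/(19+28−2) = 15.8435
t = (66 − 67.7)/√[15.8435·(1/19 + 1/28)] = -1.437
df = n₁ + n₂ − 2 = 45
Two-sided p-value ≈ 0.158
Since p ≈ 0.158 > α = 0.1, fail to reject H0; the evidence is not statistically significant.

t = -1.437; fail to reject H0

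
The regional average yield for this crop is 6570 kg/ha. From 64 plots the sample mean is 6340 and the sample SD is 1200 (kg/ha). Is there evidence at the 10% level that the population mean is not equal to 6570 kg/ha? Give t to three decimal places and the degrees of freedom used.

H0: μ = 6570; H1: μ ≠ 6570 (one-sample t-test, two-sided).
t = (x̄ − μ₀)/(s/√n) = (6340 − 6570)/(1200/√64) = -1.533
df = n − 1 = 63
Two-sided p-value ≈ 0.1302
Since p ≈ 0.1302 > α = 0.1, fail to reject H0; the data do not provide sufficient evidence against H0.

t = -1.533, df = 63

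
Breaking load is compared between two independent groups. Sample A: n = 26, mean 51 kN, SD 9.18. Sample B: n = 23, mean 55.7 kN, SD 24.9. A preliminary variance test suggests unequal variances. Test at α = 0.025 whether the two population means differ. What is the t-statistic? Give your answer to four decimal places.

-0.8553

Let group 1 = sample A, group 2 = sample B. H0: μ_1 = μ_2; H1: μ_1 ≠ μ_2 (Welch's two-sample t-test, two-sided).
t = (x̄_1 − x̄_2)/√(s_1²/n_1 + s_2²/n_2) = (51 − 55.7)/√(9.18²/26 + 24.9²/23) = -0.8553
Welch–Satterthwaite df ≈ 27.26
Two-sided p-value ≈ 0.400
Since p ≈ 0.400 > α = 0.025, fail to reject H0; the evidence is not statistically significant.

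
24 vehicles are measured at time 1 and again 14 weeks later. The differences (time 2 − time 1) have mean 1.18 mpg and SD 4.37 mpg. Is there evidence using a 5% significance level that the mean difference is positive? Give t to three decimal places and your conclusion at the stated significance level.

t = 1.323; fail to reject H0

H0: μ_d = 0; H1: μ_d > 0 (paired t-test on the differences, right-tailed).
t = d̄/(s_d/√n) = 1.18/(4.37/√24) = 1.323
df = n − 1 = 23
p-value = P(T ≥ 1.323) ≈ 0.099
Since p ≈ 0.099 > α = 0.05, fail to reject H0; the evidence is not statistically significant.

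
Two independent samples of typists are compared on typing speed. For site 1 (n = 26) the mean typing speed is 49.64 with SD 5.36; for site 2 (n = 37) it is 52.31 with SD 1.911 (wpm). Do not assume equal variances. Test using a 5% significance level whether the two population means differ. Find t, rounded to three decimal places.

-2.434

Let group 1 = site 1, group 2 = site 2. H0: μ_1 = μ_2; H1: μ_1 ≠ μ_2 (Welch's two-sample t-test, two-sided).
t = (x̄_1 − x̄_2)/√(s_1²/n_1 + s_2²/n_2) = (49.64 − 52.31)/√(5.36²/26 + 1.911²/37) = -2.434
Welch–Satterthwaite df ≈ 29.50
Two-sided p-value ≈ 0.021
Since p ≈ 0.021 < α = 0.05, reject H0; the evidence is statistically significant.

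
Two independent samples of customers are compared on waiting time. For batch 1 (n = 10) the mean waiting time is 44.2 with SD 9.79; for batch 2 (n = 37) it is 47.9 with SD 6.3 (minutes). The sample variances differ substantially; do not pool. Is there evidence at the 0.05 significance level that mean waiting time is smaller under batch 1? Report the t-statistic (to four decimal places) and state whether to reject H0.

Let group 1 = batch 1, group 2 = batch 2. H0: μ_1 = μ_2; H1: μ_1 < μ_2 (Welch's two-sample t-test, left-tailed).
t = (x̄_1 − x̄_2)/√(s_1²/n_1 + s_2²/n_2) = (44.2 − 47.9)/√(9.79²/10 + 6.3²/37) = -1.1334
Welch–Satterthwaite df ≈ 11.09
p-value = P(T ≤ -1.1334) ≈ 0.140
Since p ≈ 0.140 > α = 0.05, fail to reject H0; the evidence is not statistically significant.

t = -1.1334; fail to reject H0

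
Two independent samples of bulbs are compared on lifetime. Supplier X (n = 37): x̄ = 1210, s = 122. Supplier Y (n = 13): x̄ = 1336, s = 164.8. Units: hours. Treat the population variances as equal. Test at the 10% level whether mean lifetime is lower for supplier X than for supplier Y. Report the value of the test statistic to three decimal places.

-2.917

Let group 1 = supplier X, group 2 = supplier Y. H0: μ_1 = μ_2; H1: μ_1 < μ_2 (two-sample pooled-variance t-test, left-tailed).
s_p² = [(37−1)·122² + (13−1)·164.8²]/(37+13−2) = 17952.8
t = (1210 − 1336)/√[17952.8·(1/37 + 1/13)] = -2.917
df = n₁ + n₂ − 2 = 48
p-value = P(T ≤ -2.917) ≈ 0.0027
Since p ≈ 0.0027 < α = 0.1, reject H0; the evidence is statistically significant.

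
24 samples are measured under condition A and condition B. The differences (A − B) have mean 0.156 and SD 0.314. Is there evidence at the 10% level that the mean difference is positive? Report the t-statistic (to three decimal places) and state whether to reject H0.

t = 2.434; reject H0

H0: μ_d = 0; H1: μ_d > 0 (paired t-test on the differences, right-tailed).
t = d̄/(s_d/√n) = 0.156/(0.314/√24) = 2.434
df = n − 1 = 23
p-value = P(T ≥ 2.434) ≈ 0.012
Since p ≈ 0.012 < α = 0.1, reject H0; the data support H1.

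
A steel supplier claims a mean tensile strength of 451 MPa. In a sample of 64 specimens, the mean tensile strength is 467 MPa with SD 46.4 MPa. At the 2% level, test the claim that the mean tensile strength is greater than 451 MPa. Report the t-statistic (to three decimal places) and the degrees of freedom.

t = 2.759, df = 63

H0: μ = 451; H1: μ > 451 (one-sample t-test, right-tailed).
t = (x̄ − μ₀)/(s/√n) = (467 − 451)/(46.4/√64) = 2.759
df = n − 1 = 63
p-value = P(T ≥ 2.759) ≈ 0.004
Since p ≈ 0.004 < α = 0.02, reject H0; the data support H1.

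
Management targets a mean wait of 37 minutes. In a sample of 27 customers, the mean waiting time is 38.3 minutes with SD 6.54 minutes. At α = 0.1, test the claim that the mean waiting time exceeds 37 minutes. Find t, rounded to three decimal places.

H0: μ = 37; H1: μ > 37 (one-sample t-test, right-tailed).
t = (x̄ − μ₀)/(s/√n) = (38.3 − 37)/(6.54/√27) = 1.033
df = n − 1 = 26
p-value = P(T ≥ 1.033) ≈ 0.156
Since p ≈ 0.156 > α = 0.1, fail to reject H0; the data do not provide sufficient evidence against H0.

1.033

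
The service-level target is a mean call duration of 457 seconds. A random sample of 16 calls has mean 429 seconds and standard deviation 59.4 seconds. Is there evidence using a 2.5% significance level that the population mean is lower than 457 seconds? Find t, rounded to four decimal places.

H0: μ = 457; H1: μ < 457 (one-sample t-test, left-tailed).
t = (x̄ − μ₀)/(s/√n) = (429 − 457)/(59.4/√16) = -1.8855
df = n − 1 = 15
p-value = P(T ≤ -1.8855) ≈ 0.0394
Since p ≈ 0.0394 > α = 0.025, fail to reject H0; the evidence is not statistically significant.

-1.8855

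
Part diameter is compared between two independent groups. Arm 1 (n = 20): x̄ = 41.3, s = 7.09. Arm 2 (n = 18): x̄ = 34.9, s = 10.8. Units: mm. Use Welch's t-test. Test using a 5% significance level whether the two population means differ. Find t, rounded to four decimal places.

Let group 1 = arm 1, group 2 = arm 2. H0: μ_1 = μ_2; H1: μ_1 ≠ μ_2 (Welch's two-sample t-test, two-sided).
t = (x̄_1 − x̄_2)/√(s_1²/n_1 + s_2²/n_2) = (41.3 − 34.9)/√(7.09²/20 + 10.8²/18) = 2.1341
Welch–Satterthwaite df ≈ 28.86
Two-sided p-value ≈ 0.0415
Since p ≈ 0.0415 < α = 0.05, reject H0; the evidence is statistically significant.

2.1341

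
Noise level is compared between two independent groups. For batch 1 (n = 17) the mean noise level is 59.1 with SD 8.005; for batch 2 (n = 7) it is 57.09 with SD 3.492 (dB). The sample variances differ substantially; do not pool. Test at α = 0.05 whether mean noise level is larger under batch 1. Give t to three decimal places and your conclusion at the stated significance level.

Let group 1 = batch 1, group 2 = batch 2. H0: μ_1 = μ_2; H1: μ_1 > μ_2 (Welch's two-sample t-test, right-tailed).
t = (x̄_1 − x̄_2)/√(s_1²/n_1 + s_2²/n_2) = (59.1 − 57.09)/√(8.005²/17 + 3.492²/7) = 0.856
Welch–Satterthwaite df ≈ 21.79
p-value = P(T ≥ 0.856) ≈ 0.201
Since p ≈ 0.201 > α = 0.05, fail to reject H0; the evidence is not statistically significant.

t = 0.856; fail to reject H0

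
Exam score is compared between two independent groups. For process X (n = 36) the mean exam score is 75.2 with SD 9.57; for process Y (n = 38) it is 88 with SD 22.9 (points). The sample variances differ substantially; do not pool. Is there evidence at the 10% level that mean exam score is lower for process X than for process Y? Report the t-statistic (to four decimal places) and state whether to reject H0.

Let group 1 = process X, group 2 = process Y. H0: μ_1 = μ_2; H1: μ_1 < μ_2 (Welch's two-sample t-test, left-tailed).
t = (x̄_1 − x̄_2)/√(s_1²/n_1 + s_2²/n_2) = (75.2 − 88)/√(9.57²/36 + 22.9²/38) = -3.1661
Welch–Satterthwaite df ≈ 50.10
p-value = P(T ≤ -3.1661) ≈ 0.001
Since p ≈ 0.001 < α = 0.1, reject H0; the evidence is statistically significant.

t = -3.1661; reject H0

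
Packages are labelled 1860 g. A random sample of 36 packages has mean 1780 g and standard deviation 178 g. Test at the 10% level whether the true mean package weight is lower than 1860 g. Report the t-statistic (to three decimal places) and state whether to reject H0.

H0: μ = 1860; H1: μ < 1860 (one-sample t-test, left-tailed).
t = (x̄ − μ₀)/(s/√n) = (1780 − 1860)/(178/√36) = -2.697
df = n − 1 = 35
p-value = P(T ≤ -2.697) ≈ 0.005
Since p ≈ 0.005 < α = 0.1, reject H0; the evidence is statistically significant.

t = -2.697; reject H0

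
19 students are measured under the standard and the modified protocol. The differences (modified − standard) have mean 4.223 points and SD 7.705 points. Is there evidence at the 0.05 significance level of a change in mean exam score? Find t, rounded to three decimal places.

H0: μ_d = 0; H1: μ_d ≠ 0 (paired t-test on the differences, two-sided).
t = d̄/(s_d/√n) = 4.223/(7.705/√19) = 2.389
df = n − 1 = 18
Two-sided p-value ≈ 0.028
Since p ≈ 0.028 < α = 0.05, reject H0; the data support H1.

2.389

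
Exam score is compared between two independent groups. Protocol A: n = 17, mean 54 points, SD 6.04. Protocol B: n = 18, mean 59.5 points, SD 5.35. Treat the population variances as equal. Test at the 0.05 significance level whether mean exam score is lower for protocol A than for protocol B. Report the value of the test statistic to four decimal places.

Let group 1 = protocol A, group 2 = protocol B. H0: μ_1 = μ_2; H1: μ_1 < μ_2 (two-sample pooled-variance t-test, left-tailed).
s_p² = [(17−1)·6.04² + (18−1)·5.35²]/(17+18−2) = 32.433
t = (54 − 59.5)/√[32.433·(1/17 + 1/18)] = -2.8556
df = n₁ + n₂ − 2 = 33
p-value = P(T ≤ -2.8556) ≈ 0.0037
Since p ≈ 0.0037 < α = 0.05, reject H0; the data support H1.

-2.8556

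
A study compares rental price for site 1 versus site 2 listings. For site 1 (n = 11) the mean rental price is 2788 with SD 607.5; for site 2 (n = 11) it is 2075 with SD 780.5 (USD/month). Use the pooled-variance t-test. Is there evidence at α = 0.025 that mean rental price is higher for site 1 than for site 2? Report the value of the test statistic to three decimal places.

Let group 1 = site 1, group 2 = site 2. H0: μ_1 = μ_2; H1: μ_1 > μ_2 (two-sample pooled-variance t-test, right-tailed).
s_p² = [(11−1)·607.5² + (11−1)·780.5²]/(11+11−2) = 489118
t = (2788 − 2075)/√[489118·(1/11 + 1/11)] = 2.391
df = n₁ + n₂ − 2 = 20
p-value = P(T ≥ 2.391) ≈ 0.0134
Since p ≈ 0.0134 < α = 0.025, reject H0; the data support H1.

2.391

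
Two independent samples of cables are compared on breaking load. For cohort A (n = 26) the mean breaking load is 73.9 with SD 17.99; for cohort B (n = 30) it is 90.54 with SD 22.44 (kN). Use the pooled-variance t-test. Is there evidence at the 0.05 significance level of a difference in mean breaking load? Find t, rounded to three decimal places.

-3.029

Let group 1 = cohort A, group 2 = cohort B. H0: μ_1 = μ_2; H1: μ_1 ≠ μ_2 (two-sample pooled-variance t-test, two-sided).
s_p² = [(26−1)·17.99² + (30−1)·22.44²]/(26+30−2) = 420.26
t = (73.9 − 90.54)/√[420.26·(1/26 + 1/30)] = -3.029
df = n₁ + n₂ − 2 = 54
Two-sided p-value ≈ 0.0038
Since p ≈ 0.0038 < α = 0.05, reject H0; the data support H1.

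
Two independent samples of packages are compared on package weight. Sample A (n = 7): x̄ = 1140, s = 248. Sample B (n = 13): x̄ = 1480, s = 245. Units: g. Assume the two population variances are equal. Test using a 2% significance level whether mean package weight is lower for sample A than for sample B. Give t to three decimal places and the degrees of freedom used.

Let group 1 = sample A, group 2 = sample B. H0: μ_1 = μ_2; H1: μ_1 < μ_2 (two-sample pooled-variance t-test, left-tailed).
s_p² = [(7−1)·248² + (13−1)·245²]/(7+13−2) = 60518
t = (1140 − 1480)/√[60518·(1/7 + 1/13)] = -2.948
df = n₁ + n₂ − 2 = 18
p-value = P(T ≤ -2.948) ≈ 0.0043
Since p ≈ 0.0043 < α = 0.02, reject H0; the evidence is statistically significant.

t = -2.948, df = 18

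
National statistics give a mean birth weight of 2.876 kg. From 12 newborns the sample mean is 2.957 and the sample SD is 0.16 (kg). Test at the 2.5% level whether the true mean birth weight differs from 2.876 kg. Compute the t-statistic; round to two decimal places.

H0: μ = 2.876; H1: μ ≠ 2.876 (one-sample t-test, two-sided).
t = (x̄ − μ₀)/(s/√n) = (2.957 − 2.876)/(0.16/√12) = 1.75
df = n − 1 = 11
Two-sided p-value ≈ 0.1073
Since p ≈ 0.1073 > α = 0.025, fail to reject H0; the evidence is not statistically significant.

1.75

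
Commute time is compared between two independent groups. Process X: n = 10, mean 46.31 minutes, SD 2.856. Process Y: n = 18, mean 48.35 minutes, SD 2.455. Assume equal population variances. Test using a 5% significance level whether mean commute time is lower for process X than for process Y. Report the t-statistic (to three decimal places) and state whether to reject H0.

Let group 1 = process X, group 2 = process Y. H0: μ_1 = μ_2; H1: μ_1 < μ_2 (two-sample pooled-variance t-test, left-tailed).
s_p² = [(10−1)·2.856² + (18−1)·2.455²]/(10+18−2) = 6.76423
t = (46.31 − 48.35)/√[6.76423·(1/10 + 1/18)] = -1.989
df = n₁ + n₂ − 2 = 26
p-value = P(T ≤ -1.989) ≈ 0.0287
Since p ≈ 0.0287 < α = 0.05, reject H0; the evidence is statistically significant.

t = -1.989; reject H0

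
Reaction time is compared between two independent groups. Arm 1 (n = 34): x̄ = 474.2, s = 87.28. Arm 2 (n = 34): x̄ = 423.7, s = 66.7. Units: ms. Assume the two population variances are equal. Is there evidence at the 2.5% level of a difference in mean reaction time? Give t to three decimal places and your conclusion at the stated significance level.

t = 2.681; reject H0

Let group 1 = arm 1, group 2 = arm 2. H0: μ_1 = μ_2; H1: μ_1 ≠ μ_2 (two-sample pooled-variance t-test, two-sided).
s_p² = [(34−1)·87.28² + (34−1)·66.7²]/(34+34−2) = 6033.34
t = (474.2 − 423.7)/√[6033.34·(1/34 + 1/34)] = 2.681
df = n₁ + n₂ − 2 = 66
Two-sided p-value ≈ 0.009
Since p ≈ 0.009 < α = 0.025, reject H0; the evidence is statistically significant.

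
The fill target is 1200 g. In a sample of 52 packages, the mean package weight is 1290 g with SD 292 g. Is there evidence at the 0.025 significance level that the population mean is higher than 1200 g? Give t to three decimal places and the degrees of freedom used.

t = 2.223, df = 51

H0: μ = 1200; H1: μ > 1200 (one-sample t-test, right-tailed).
t = (x̄ − μ₀)/(s/√n) = (1290 − 1200)/(292/√52) = 2.223
df = n − 1 = 51
p-value = P(T ≥ 2.223) ≈ 0.015
Since p ≈ 0.015 < α = 0.025, reject H0; the data support H1.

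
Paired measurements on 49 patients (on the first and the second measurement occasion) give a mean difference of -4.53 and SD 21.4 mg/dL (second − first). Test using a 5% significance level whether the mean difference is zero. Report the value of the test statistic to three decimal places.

-1.482

H0: μ_d = 0; H1: μ_d ≠ 0 (paired t-test on the differences, two-sided).
t = d̄/(s_d/√n) = -4.53/(21.4/√49) = -1.482
df = n − 1 = 48
Two-sided p-value ≈ 0.1449
Since p ≈ 0.1449 > α = 0.05, fail to reject H0; the data do not provide sufficient evidence against H0.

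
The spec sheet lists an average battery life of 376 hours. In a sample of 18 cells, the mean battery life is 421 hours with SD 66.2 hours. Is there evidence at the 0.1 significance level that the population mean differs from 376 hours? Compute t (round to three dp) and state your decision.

H0: μ = 376; H1: μ ≠ 376 (one-sample t-test, two-sided).
t = (x̄ − μ₀)/(s/√n) = (421 − 376)/(66.2/√18) = 2.884
df = n − 1 = 17
Two-sided p-value ≈ 0.010
Since p ≈ 0.010 < α = 0.1, reject H0; the data support H1.

t = 2.884; reject H0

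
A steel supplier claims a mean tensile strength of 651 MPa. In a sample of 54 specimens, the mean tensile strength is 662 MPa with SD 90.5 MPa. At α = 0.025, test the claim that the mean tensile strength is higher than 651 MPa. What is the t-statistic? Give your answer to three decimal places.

0.893

H0: μ = 651; H1: μ > 651 (one-sample t-test, right-tailed).
t = (x̄ − μ₀)/(s/√n) = (662 − 651)/(90.5/√54) = 0.893
df = n − 1 = 53
p-value = P(T ≥ 0.893) ≈ 0.1879
Since p ≈ 0.1879 > α = 0.025, fail to reject H0; the data do not provide sufficient evidence against H0.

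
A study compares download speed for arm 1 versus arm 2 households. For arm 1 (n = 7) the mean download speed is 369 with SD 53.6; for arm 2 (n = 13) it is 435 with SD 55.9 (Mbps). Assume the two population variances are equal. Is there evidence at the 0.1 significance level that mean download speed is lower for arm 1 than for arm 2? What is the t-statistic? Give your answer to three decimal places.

-2.553

Let group 1 = arm 1, group 2 = arm 2. H0: μ_1 = μ_2; H1: μ_1 < μ_2 (two-sample pooled-variance t-test, left-tailed).
s_p² = [(7−1)·53.6² + (13−1)·55.9²]/(7+13−2) = 3040.86
t = (369 − 435)/√[3040.86·(1/7 + 1/13)] = -2.553
df = n₁ + n₂ − 2 = 18
p-value = P(T ≤ -2.553) ≈ 0.0100
Since p ≈ 0.0100 < α = 0.1, reject H0; the evidence is statistically significant.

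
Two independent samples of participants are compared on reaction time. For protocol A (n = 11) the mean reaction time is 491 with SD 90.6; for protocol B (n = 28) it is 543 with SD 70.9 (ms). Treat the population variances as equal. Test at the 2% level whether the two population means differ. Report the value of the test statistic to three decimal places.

-1.905

Let group 1 = protocol A, group 2 = protocol B. H0: μ_1 = μ_2; H1: μ_1 ≠ μ_2 (two-sample pooled-variance t-test, two-sided).
s_p² = [(11−1)·90.6² + (28−1)·70.9²]/(11+28−2) = 5886.69
t = (491 − 543)/√[5886.69·(1/11 + 1/28)] = -1.905
df = n₁ + n₂ − 2 = 37
Two-sided p-value ≈ 0.0646
Since p ≈ 0.0646 > α = 0.02, fail to reject H0; the data do not provide sufficient evidence against H0.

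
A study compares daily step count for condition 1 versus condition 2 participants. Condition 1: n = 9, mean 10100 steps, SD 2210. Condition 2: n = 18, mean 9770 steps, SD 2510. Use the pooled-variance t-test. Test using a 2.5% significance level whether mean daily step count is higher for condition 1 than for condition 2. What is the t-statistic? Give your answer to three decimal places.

Let group 1 = condition 1, group 2 = condition 2. H0: μ_1 = μ_2; H1: μ_1 > μ_2 (two-sample pooled-variance t-test, right-tailed).
s_p² = [(9−1)·2210² + (18−1)·2510²]/(9+18−2) = 5846980
t = (10100 − 9770)/√[5846980·(1/9 + 1/18)] = 0.334
df = n₁ + n₂ − 2 = 25
p-value = P(T ≥ 0.334) ≈ 0.370
Since p ≈ 0.370 > α = 0.025, fail to reject H0; the data do not provide sufficient evidence against H0.

0.334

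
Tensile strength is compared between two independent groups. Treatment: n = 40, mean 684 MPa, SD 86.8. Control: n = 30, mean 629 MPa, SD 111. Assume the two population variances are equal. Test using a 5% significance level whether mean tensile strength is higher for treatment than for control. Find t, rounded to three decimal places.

Let group 1 = treatment, group 2 = control. H0: μ_1 = μ_2; H1: μ_1 > μ_2 (two-sample pooled-variance t-test, right-tailed).
s_p² = [(40−1)·86.8² + (30−1)·111²]/(40+30−2) = 9575.65
t = (684 − 629)/√[9575.65·(1/40 + 1/30)] = 2.327
df = n₁ + n₂ − 2 = 68
p-value = P(T ≥ 2.327) ≈ 0.011
Since p ≈ 0.011 < α = 0.05, reject H0; the data support H1.

2.327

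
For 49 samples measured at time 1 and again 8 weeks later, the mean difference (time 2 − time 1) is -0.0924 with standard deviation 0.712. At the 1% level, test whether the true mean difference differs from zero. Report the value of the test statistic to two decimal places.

-0.91

H0: μ_d = 0; H1: μ_d ≠ 0 (paired t-test on the differences, two-sided).
t = d̄/(s_d/√n) = -0.0924/(0.712/√49) = -0.91
df = n − 1 = 48
Two-sided p-value ≈ 0.3682
Since p ≈ 0.3682 > α = 0.01, fail to reject H0; the evidence is not statistically significant.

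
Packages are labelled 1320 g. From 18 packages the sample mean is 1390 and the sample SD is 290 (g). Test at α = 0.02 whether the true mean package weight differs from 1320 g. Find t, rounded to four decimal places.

1.0241

H0: μ = 1320; H1: μ ≠ 1320 (one-sample t-test, two-sided).
t = (x̄ − μ₀)/(s/√n) = (1390 − 1320)/(290/√18) = 1.0241
df = n − 1 = 17
Two-sided p-value ≈ 0.320
Since p ≈ 0.320 > α = 0.02, fail to reject H0; the evidence is not statistically significant.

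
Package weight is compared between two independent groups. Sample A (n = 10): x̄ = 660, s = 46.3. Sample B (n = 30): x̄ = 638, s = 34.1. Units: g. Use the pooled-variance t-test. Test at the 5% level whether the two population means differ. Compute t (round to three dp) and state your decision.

Let group 1 = sample A, group 2 = sample B. H0: μ_1 = μ_2; H1: μ_1 ≠ μ_2 (two-sample pooled-variance t-test, two-sided).
s_p² = [(10−1)·46.3² + (30−1)·34.1²]/(10+30−2) = 1395.12
t = (660 − 638)/√[1395.12·(1/10 + 1/30)] = 1.613
df = n₁ + n₂ − 2 = 38
Two-sided p-value ≈ 0.115
Since p ≈ 0.115 > α = 0.05, fail to reject H0; the evidence is not statistically significant.

t = 1.613; fail to reject H0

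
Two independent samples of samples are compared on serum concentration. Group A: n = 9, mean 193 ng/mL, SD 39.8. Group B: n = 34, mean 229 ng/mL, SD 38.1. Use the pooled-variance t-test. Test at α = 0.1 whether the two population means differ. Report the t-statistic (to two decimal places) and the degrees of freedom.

Let group 1 = group A, group 2 = group B. H0: μ_1 = μ_2; H1: μ_1 ≠ μ_2 (two-sample pooled-variance t-test, two-sided).
s_p² = [(9−1)·39.8² + (34−1)·38.1²]/(9+34−2) = 1477.45
t = (193 − 229)/√[1477.45·(1/9 + 1/34)] = -2.50
df = n₁ + n₂ − 2 = 41
Two-sided p-value ≈ 0.0166
Since p ≈ 0.0166 < α = 0.1, reject H0; the evidence is statistically significant.

t = -2.50, df = 41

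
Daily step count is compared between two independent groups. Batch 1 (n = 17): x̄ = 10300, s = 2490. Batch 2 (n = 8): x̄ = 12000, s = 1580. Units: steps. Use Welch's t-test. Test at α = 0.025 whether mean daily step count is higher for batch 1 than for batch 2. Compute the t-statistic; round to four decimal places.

Let group 1 = batch 1, group 2 = batch 2. H0: μ_1 = μ_2; H1: μ_1 > μ_2 (Welch's two-sample t-test, right-tailed).
t = (x̄_1 − x̄_2)/√(s_1²/n_1 + s_2²/n_2) = (10300 − 12000)/√(2490²/17 + 1580²/8) = -2.0665
Welch–Satterthwaite df ≈ 20.61
p-value = P(T ≥ -2.0665) ≈ 0.974
Since p ≈ 0.974 > α = 0.025, fail to reject H0; the data do not provide sufficient evidence against H0.

-2.0665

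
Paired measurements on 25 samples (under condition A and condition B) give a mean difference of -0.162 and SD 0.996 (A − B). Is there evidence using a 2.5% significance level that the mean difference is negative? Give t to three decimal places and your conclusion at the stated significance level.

H0: μ_d = 0; H1: μ_d < 0 (paired t-test on the differences, left-tailed).
t = d̄/(s_d/√n) = -0.162/(0.996/√25) = -0.813
df = n − 1 = 24
p-value = P(T ≤ -0.813) ≈ 0.2120
Since p ≈ 0.2120 > α = 0.025, fail to reject H0; the evidence is not statistically significant.

t = -0.813; fail to reject H0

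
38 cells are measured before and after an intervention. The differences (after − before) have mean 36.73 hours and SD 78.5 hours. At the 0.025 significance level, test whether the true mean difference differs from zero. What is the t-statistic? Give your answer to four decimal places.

H0: μ_d = 0; H1: μ_d ≠ 0 (paired t-test on the differences, two-sided).
t = d̄/(s_d/√n) = 36.73/(78.5/√38) = 2.8843
df = n − 1 = 37
Two-sided p-value ≈ 0.0065
Since p ≈ 0.0065 < α = 0.025, reject H0; the evidence is statistically significant.

2.8843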